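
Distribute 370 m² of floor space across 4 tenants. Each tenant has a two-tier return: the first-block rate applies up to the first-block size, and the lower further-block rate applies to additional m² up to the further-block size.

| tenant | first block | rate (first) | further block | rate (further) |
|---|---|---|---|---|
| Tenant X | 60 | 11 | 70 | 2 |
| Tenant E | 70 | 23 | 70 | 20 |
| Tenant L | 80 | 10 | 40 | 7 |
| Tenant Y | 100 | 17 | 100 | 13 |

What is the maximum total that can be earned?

6340

Treat each block as its own option and order by rate: Tenant E/first 23 > Tenant E/second 20 > Tenant Y/first 17 > Tenant Y/second 13 > Tenant X/first 11 > Tenant L/first 10 > Tenant L/second 7 > Tenant X/second 2.
Tenant E/first (23): +70 → 300 left.
Fill Tenant E second block (70 at 20) → 230 left.
Tenant Y first at 17: fill all 100 → 130 left.
Tenant Y second at 13: fill all 100 → 30 left.
Tenant X first at 11: only 30 left, fill 30.
Total = 23×70 + 20×70 + 17×100 + 13×100 + 11×30 = 6340.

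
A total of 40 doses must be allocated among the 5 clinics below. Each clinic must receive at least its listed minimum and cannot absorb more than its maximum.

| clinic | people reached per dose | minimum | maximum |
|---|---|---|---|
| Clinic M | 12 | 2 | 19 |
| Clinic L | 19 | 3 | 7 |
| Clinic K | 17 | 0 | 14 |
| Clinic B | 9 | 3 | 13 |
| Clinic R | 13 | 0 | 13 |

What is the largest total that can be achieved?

603

Meeting every minimum uses 2+3+0+3+0 = 8 doses, leaving 32.
Order the clinics by people reached per dose: Clinic L 19 > Clinic K 17 > Clinic R 13 > Clinic M 12 > Clinic B 9.
Give Clinic L 4 more to hit its cap of 7 → 28 left.
Clinic K takes 14 more to reach its cap of 14 → 14 left.
Clinic R takes 13 more to reach its cap of 13 → 1 left.
Clinic M has room for 17 more but only 1 remain, so it gets 3.
Total = 12×3 + 19×7 + 17×14 + 9×3 + 13×13 = 603.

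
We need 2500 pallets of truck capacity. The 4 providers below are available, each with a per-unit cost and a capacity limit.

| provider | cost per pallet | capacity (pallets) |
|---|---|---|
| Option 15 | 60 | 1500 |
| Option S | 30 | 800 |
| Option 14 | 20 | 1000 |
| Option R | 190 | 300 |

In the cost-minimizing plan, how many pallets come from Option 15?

Cheapest first:
Option 14 (20): use full 1000 → 1500 pallets to go.
Option S at 30: take all 800 pallets → 700 still needed.
Option 15 at 60: take 700 of its 1500 → requirement met.
Option R: unused.

700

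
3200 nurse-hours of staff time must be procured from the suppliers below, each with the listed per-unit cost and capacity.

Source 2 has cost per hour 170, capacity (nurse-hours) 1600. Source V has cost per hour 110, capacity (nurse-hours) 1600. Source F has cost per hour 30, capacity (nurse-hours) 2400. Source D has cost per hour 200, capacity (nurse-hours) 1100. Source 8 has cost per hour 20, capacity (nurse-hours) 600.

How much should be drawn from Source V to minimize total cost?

200

Fill from the cheapest supplier first.
Source 8 at 20: take all 600 nurse-hours → 2600 still needed.
Source F (30): use full 2400 → 200 nurse-hours to go.
Source V at 110: take 200 of its 1600 → requirement met.
Source 2, Source D: unused.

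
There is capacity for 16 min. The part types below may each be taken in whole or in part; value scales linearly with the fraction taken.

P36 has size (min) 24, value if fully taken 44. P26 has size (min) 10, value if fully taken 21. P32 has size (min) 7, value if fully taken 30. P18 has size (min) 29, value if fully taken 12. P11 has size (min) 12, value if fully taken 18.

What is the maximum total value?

48.9

Rank by value-to-size ratio: P32 30/7≈4.29, P26 21/10≈2.1, P36 44/24≈1.83, P11 18/12≈1.5, P18 12/29≈0.414.
P32: take in full, 7 min for value 30 → 9 left.
Only 9 min remain; take 9/10 of P26 for value 21×9/10 = 18.9.
Total value = 48.9.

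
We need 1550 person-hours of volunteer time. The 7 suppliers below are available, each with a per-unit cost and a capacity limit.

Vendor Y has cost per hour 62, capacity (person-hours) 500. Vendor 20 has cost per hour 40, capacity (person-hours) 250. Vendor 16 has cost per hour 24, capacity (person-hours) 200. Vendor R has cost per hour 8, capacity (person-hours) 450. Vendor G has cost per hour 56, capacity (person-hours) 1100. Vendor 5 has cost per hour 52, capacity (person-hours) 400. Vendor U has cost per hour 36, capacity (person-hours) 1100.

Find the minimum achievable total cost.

40800

Fill from the cheapest supplier first.
Take 450 from Vendor R at 8 — need 1100 more.
Vendor 16 at 24: take all 200 person-hours — 900 still needed.
Vendor U at 36: take 900 of its 1100 — requirement met.
Vendor 20, Vendor 5, Vendor G, Vendor Y: unused.
Cost = 450×8 + 200×24 + 900×36 = 40800.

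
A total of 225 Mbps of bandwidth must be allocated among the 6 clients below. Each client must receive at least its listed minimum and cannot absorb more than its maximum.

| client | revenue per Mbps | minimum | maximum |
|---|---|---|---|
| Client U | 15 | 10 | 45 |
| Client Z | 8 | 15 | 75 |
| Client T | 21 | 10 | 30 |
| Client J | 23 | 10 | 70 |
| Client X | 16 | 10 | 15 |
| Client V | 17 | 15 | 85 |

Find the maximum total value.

Meeting every minimum uses 10+15+10+10+10+15 = 70 Mbps, leaving 155.
Rank by revenue per Mbps: Client J 23 > Client T 21 > Client V 17 > Client X 16 > Client U 15 > Client Z 8.
Client J: +60 to 70 (cap) → 95 left.
Give Client T 20 more to hit its cap of 30 → 75 left.
Client V: +70 to 85 (cap) → 5 left.
Client X takes 5 more to reach its cap of 15 → 0 left.
Total = 15×10 + 8×15 + 21×30 + 23×70 + 16×15 + 17×85 = 4195.

4195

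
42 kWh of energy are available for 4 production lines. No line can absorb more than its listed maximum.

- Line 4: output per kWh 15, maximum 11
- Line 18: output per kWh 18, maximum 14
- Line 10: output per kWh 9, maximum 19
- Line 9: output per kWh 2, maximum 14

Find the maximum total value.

Rank by output per kWh: Line 18 18 > Line 4 15 > Line 10 9 > Line 9 2.
Line 18 takes 14 to reach its cap of 14 → 28 left.
Line 4: +11 to 11 (cap) → 17 left.
Only 17 left; Line 10 takes them to reach 17.
Total = 15×11 + 18×14 + 9×17 = 570.

570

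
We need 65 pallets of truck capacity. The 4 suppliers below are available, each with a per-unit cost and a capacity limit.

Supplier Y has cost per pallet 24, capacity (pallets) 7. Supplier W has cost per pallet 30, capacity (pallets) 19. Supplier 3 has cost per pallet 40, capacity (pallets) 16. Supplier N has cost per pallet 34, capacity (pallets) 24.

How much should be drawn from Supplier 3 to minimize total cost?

Fill from the cheapest supplier first.
Supplier Y at 24: take all 7 pallets — 58 still needed.
Take 19 from Supplier W at 30 — need 39 more.
Supplier N (34): use full 24 — 15 pallets to go.
Supplier 3 at 40: take 15 of its 16 — requirement met.

15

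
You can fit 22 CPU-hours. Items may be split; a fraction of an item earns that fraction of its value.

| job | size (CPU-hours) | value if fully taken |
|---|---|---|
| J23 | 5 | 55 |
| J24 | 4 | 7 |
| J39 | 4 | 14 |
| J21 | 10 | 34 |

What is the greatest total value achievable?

Best value per unit of size first: J23 55/5≈11, J39 14/4≈3.5, J21 34/10≈3.4, J24 7/4≈1.75.
All 5 CPU-hours of J23 fit (value 55) — 17 remain.
All 4 CPU-hours of J39 fit (value 14) — 13 remain.
All 10 CPU-hours of J21 fit (value 34) — 3 remain.
3 CPU-hours left: a 3/4 share of J24 gives 7×3/4 = 5.25.
Total value = 108.25.

108.25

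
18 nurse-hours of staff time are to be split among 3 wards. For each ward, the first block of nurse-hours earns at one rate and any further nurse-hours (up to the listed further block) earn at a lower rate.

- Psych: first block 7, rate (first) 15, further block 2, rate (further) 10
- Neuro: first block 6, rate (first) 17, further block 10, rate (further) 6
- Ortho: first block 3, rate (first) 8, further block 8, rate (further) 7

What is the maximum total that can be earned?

Treat each block as its own option and order by rate: Neuro/tier1 17 > Psych/tier1 15 > Psych/tier2 10 > Ortho/tier1 8 > Ortho/tier2 7 > Neuro/tier2 6.
Fill Neuro tier1 block (6 at 17) ; 12 left.
Psych/tier1 (15): +7 ; 5 left.
Psych tier2 at 10: fill all 2 ; 3 left.
Ortho/tier1 (8): +3 ; 0 left.
Total = 17×6 + 15×7 + 10×2 + 8×3 = 251.

251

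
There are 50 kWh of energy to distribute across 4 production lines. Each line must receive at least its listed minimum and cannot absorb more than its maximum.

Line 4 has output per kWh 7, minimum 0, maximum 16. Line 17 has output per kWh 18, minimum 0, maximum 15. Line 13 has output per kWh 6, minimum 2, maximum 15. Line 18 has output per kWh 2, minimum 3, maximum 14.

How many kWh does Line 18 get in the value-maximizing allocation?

Meeting every minimum uses 0+0+2+3 = 5 kWh, leaving 45.
Highest output per kWh first: Line 17 18 > Line 4 7 > Line 13 6 > Line 18 2.
Line 17 takes 15 more to reach its cap of 15 ; 30 left.
Line 4: +16 to 16 (cap) ; 14 left.
Line 13 takes 13 more to reach its cap of 15 ; 1 left.
Line 18: +1 (room for 11) → 4. Pool exhausted.

4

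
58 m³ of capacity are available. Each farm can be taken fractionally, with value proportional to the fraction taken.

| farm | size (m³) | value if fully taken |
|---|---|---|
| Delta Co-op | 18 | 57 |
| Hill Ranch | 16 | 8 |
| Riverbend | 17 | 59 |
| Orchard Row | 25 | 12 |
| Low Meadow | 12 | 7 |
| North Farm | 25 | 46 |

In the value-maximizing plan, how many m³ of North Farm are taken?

Rank by value-to-size ratio: Riverbend 59/17≈3.47, Delta Co-op 57/18≈3.17, North Farm 46/25≈1.84, Low Meadow 7/12≈0.583, Hill Ranch 8/16≈0.5, Orchard Row 12/25≈0.48.
All 17 m³ of Riverbend fit (value 59) — 41 remain.
Delta Co-op: take in full, 18 m³ for value 57 — 23 left.
Fill the last 23 m³ with part of North Farm: 23/25 of it earns 42.32.

23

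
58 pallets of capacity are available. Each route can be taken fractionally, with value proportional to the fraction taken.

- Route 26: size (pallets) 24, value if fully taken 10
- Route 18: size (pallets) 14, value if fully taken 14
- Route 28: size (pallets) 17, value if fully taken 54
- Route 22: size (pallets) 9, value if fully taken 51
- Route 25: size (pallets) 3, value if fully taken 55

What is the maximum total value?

Rank by value-to-size ratio: Route 25 55/3≈18.3, Route 22 51/9≈5.67, Route 28 54/17≈3.18, Route 18 14/14≈1, Route 26 10/24≈0.417.
Route 25: take in full, 3 pallets for value 55 — 55 left.
All 9 pallets of Route 22 fit (value 51) — 46 remain.
Take all of Route 28 (17 pallets, value 54) — 29 pallets left.
Take all of Route 18 (14 pallets, value 14) — 15 pallets left.
Only 15 pallets remain; take 15/24 of Route 26 for value 10×15/24 = 6.25.
Total value = 180.25.

180.25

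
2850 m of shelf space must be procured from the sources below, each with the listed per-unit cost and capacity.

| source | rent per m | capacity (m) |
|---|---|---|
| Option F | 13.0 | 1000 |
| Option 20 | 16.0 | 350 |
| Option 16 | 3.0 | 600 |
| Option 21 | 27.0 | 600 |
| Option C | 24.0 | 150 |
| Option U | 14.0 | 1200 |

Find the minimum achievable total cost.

Fill from the cheapest source first.
Option 16 at 3.0: take all 600 m — 2250 still needed.
Option F (13.0): use full 1000 — 1250 m to go.
Option U at 14.0: take all 1200 m — 50 still needed.
Option 20 at 16.0: take 50 of its 350 — requirement met.
Option C, Option 21: unused.
Cost = 600×3.0 + 1000×13.0 + 1200×14.0 + 50×16.0 = 32400.

32400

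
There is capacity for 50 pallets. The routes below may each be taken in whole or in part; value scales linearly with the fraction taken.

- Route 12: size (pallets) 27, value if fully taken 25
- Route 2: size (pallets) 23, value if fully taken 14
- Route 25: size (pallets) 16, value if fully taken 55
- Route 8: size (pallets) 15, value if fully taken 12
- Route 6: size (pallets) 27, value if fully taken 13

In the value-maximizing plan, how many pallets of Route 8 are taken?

Sort by value density: Route 25 55/16≈3.44, Route 12 25/27≈0.926, Route 8 12/15≈0.8, Route 2 14/23≈0.609, Route 6 13/27≈0.481.
All 16 pallets of Route 25 fit (value 55) → 34 remain.
Take all of Route 12 (27 pallets, value 25) → 7 pallets left.
7 pallets left: a 7/15 share of Route 8 gives 12×7/15 = 5.6.

7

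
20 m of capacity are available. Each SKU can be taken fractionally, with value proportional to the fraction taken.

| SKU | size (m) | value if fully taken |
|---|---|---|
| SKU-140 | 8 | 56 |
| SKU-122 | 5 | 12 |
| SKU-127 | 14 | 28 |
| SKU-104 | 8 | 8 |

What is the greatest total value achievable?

Best value per unit of size first: SKU-140 56/8≈7, SKU-122 12/5≈2.4, SKU-127 28/14≈2, SKU-104 8/8≈1.
All 8 m of SKU-140 fit (value 56) → 12 remain.
Take all of SKU-122 (5 m, value 12) → 7 m left.
Only 7 m remain; take 7/14 of SKU-127 for value 28×7/14 = 14.
Total value = 82.

82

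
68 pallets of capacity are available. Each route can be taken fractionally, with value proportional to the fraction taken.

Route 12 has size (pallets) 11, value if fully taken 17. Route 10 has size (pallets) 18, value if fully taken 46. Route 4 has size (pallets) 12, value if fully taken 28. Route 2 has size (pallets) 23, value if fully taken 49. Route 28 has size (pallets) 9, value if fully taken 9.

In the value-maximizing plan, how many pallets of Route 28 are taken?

4

Sort by value density: Route 10 46/18≈2.56, Route 4 28/12≈2.33, Route 2 49/23≈2.13, Route 12 17/11≈1.55, Route 28 9/9≈1.
Take all of Route 10 (18 pallets, value 46) → 50 pallets left.
All 12 pallets of Route 4 fit (value 28) → 38 remain.
Route 2: take in full, 23 pallets for value 49 → 15 left.
All 11 pallets of Route 12 fit (value 17) → 4 remain.
4 pallets left: a 4/9 share of Route 28 gives 9×4/9 = 4.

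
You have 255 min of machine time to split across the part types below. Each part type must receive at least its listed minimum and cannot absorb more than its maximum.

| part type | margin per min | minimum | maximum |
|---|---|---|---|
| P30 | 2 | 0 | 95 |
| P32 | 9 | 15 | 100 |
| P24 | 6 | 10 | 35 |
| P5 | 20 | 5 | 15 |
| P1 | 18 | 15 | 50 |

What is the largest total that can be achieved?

2420

Meeting every minimum uses 0+15+10+5+15 = 45 min, leaving 210.
Order the part types by margin per min: P5 20 > P1 18 > P32 9 > P24 6 > P30 2.
Give P5 10 more to hit its cap of 15 ; 200 left.
P1: +35 to 50 (cap) ; 165 left.
P32: +85 to 100 (cap) ; 80 left.
P24: +25 to 35 (cap) ; 55 left.
Only 55 left; P30 takes them to reach 55.
Total = 2×55 + 9×100 + 6×35 + 20×15 + 18×50 = 2420.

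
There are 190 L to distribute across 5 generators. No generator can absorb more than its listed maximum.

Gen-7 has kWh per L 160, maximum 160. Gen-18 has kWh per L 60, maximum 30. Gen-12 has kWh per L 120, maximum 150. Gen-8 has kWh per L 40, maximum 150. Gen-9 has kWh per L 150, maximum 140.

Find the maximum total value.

Order the generators by kWh per L: Gen-7 160 > Gen-9 150 > Gen-12 120 > Gen-18 60 > Gen-8 40.
Give Gen-7 160 to hit its cap of 160 → 30 left.
Gen-9 has room for 140 but only 30 remain, so it gets 30.
Total = 160×160 + 150×30 = 30100.

30100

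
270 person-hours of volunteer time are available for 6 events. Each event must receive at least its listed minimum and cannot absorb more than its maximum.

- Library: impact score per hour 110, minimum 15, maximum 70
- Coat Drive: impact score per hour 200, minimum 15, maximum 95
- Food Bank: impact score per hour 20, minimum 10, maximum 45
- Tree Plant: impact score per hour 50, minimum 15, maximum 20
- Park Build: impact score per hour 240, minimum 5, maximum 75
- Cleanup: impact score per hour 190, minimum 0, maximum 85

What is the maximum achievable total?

51000

Meeting every minimum uses 15+15+10+15+5+0 = 60 person-hours, leaving 210.
Order the events by impact score per hour: Park Build 240 > Coat Drive 200 > Cleanup 190 > Library 110 > Tree Plant 50 > Food Bank 20.
Park Build takes 70 more to reach its cap of 75 ; 140 left.
Give Coat Drive 80 more to hit its cap of 95 ; 60 left.
Cleanup: +60 (room for 85) → 60. Pool exhausted.
Total = 110×15 + 200×95 + 20×10 + 50×15 + 240×75 + 190×60 = 51000.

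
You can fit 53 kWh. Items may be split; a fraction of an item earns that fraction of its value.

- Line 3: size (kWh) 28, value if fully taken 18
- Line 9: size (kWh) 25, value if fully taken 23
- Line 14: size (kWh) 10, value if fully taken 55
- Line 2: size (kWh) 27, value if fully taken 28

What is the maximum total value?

97.72

Sort by value density: Line 14 55/10≈5.5, Line 2 28/27≈1.04, Line 9 23/25≈0.92, Line 3 18/28≈0.643.
Take all of Line 14 (10 kWh, value 55) → 43 kWh left.
Line 2: take in full, 27 kWh for value 28 → 16 left.
16 kWh left: a 16/25 share of Line 9 gives 23×16/25 = 14.72.
Total value = 97.72.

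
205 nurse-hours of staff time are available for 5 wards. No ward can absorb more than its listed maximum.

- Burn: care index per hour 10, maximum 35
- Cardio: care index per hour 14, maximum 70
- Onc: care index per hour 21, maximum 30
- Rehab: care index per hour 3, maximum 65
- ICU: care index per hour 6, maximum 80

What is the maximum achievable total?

2380

Order the wards by care index per hour: Onc 21 > Cardio 14 > Burn 10 > ICU 6 > Rehab 3.
Give Onc 30 to hit its cap of 30 ; 175 left.
Cardio: +70 to 70 (cap) ; 105 left.
Burn takes 35 to reach its cap of 35 ; 70 left.
ICU: +70 (room for 80) → 70. Pool exhausted.
Total = 10×35 + 14×70 + 21×30 + 6×70 = 2380.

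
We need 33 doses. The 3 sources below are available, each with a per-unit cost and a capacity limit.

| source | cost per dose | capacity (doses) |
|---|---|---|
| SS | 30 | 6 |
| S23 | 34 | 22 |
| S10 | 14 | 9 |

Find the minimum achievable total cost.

918

Cheapest first:
S10 at 14: take all 9 doses — 24 still needed.
SS at 30: take all 6 doses — 18 still needed.
S23 at 34: take 18 of its 22 — requirement met.
Cost = 9×14 + 6×30 + 18×34 = 918.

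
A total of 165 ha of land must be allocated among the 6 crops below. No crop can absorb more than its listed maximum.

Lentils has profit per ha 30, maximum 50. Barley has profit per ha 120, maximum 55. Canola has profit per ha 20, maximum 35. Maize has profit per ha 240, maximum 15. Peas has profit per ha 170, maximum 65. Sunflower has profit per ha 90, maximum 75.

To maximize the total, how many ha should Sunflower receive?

Highest profit per ha first: Maize 240 > Peas 170 > Barley 120 > Sunflower 90 > Lentils 30 > Canola 20.
Maize: +15 to 15 (cap) → 150 left.
Peas takes 65 to reach its cap of 65 → 85 left.
Barley: +55 to 55 (cap) → 30 left.
Only 30 left; Sunflower takes them to reach 30.

30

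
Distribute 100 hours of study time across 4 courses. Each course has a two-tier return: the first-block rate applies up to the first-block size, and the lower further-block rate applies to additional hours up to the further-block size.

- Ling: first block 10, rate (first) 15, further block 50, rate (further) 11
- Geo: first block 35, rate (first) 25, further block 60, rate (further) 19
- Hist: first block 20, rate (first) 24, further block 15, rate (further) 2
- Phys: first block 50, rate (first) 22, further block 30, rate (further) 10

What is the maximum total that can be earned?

2345

Treat each block as its own option and order by rate: Geo/first 25 > Hist/first 24 > Phys/first 22 > Geo/second 19 > Ling/first 15 > Ling/second 11 > Phys/second 10 > Hist/second 2.
Geo/first (25): +35 → 65 left.
Hist first at 24: fill all 20 → 45 left.
Phys first at 22: only 45 left, fill 45.
Total = 25×35 + 24×20 + 22×45 = 2345.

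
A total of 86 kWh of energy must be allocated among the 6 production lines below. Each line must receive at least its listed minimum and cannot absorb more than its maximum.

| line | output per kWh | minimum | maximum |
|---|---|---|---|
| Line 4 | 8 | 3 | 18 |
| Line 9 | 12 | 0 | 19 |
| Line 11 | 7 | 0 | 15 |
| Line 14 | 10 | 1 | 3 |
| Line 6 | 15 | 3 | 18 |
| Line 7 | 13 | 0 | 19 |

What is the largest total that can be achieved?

Meeting every minimum uses 3+0+0+1+3+0 = 7 kWh, leaving 79.
Highest output per kWh first: Line 6 15 > Line 7 13 > Line 9 12 > Line 14 10 > Line 4 8 > Line 11 7.
Line 6: +15 to 18 (cap) ; 64 left.
Give Line 7 19 more to hit its cap of 19 ; 45 left.
Give Line 9 19 more to hit its cap of 19 ; 26 left.
Line 14: +2 to 3 (cap) ; 24 left.
Give Line 4 15 more to hit its cap of 18 ; 9 left.
Line 11: +9 (room for 15) → 9. Pool exhausted.
Total = 8×18 + 12×19 + 7×9 + 10×3 + 15×18 + 13×19 = 982.

982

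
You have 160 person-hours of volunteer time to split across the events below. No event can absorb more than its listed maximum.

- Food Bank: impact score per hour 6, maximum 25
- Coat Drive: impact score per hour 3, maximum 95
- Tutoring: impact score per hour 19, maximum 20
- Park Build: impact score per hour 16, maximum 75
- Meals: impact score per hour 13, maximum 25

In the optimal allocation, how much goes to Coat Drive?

15

Order the events by impact score per hour: Tutoring 19 > Park Build 16 > Meals 13 > Food Bank 6 > Coat Drive 3.
Tutoring: +20 to 20 (cap) → 140 left.
Park Build: +75 to 75 (cap) → 65 left.
Meals takes 25 to reach its cap of 25 → 40 left.
Food Bank: +25 to 25 (cap) → 15 left.
Coat Drive has room for 95 but only 15 remain, so it gets 15.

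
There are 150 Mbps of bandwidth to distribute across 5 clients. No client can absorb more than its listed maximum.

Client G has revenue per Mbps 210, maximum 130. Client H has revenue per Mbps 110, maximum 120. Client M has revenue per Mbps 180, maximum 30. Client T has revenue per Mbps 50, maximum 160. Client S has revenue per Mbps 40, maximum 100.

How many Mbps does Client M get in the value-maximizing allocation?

20

Rank by revenue per Mbps: Client G 210 > Client M 180 > Client H 110 > Client T 50 > Client S 40.
Give Client G 130 to hit its cap of 130 — 20 left.
Client M has room for 30 but only 20 remain, so it gets 20.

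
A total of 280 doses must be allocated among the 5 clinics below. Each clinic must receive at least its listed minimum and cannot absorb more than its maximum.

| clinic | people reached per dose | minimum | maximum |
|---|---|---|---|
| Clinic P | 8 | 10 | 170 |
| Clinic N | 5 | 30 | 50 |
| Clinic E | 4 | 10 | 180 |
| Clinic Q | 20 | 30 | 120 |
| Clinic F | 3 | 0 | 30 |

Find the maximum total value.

3550

Meeting every minimum uses 10+30+10+30+0 = 80 doses, leaving 200.
Order the clinics by people reached per dose: Clinic Q 20 > Clinic P 8 > Clinic N 5 > Clinic E 4 > Clinic F 3.
Clinic Q: +90 to 120 (cap) — 110 left.
Clinic P has room for 160 more but only 110 remain, so it gets 120.
Total = 8×120 + 5×30 + 4×10 + 20×120 = 3550.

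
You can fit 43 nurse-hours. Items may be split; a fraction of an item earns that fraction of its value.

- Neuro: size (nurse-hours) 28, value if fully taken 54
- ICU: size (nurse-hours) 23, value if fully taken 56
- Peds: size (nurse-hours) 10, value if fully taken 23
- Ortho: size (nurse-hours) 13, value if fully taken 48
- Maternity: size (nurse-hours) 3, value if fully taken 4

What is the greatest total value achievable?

Best value per unit of size first: Ortho 48/13≈3.69, ICU 56/23≈2.43, Peds 23/10≈2.3, Neuro 54/28≈1.93, Maternity 4/3≈1.33.
All 13 nurse-hours of Ortho fit (value 48) → 30 remain.
All 23 nurse-hours of ICU fit (value 56) → 7 remain.
Fill the last 7 nurse-hours with part of Peds: 7/10 of it earns 16.1.
Total value = 120.1.

120.1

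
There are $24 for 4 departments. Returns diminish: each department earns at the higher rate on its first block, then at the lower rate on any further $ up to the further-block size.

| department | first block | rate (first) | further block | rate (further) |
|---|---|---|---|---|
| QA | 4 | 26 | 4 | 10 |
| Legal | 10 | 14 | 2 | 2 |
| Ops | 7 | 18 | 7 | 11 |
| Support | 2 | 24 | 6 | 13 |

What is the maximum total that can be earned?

431

Order all 8 blocks by rate: QA/first 26 > Support/first 24 > Ops/first 18 > Legal/first 14 > Support/second 13 > Ops/second 11 > QA/second 10 > Legal/second 2.
QA/first (26): +4 → 20 left.
Support/first (24): +2 → 18 left.
Ops first at 18: fill all 7 → 11 left.
Legal/first (14): +10 → 1 left.
Support second at 13: only 1 left, fill 1.
Total = 26×4 + 24×2 + 18×7 + 14×10 + 13×1 = 431.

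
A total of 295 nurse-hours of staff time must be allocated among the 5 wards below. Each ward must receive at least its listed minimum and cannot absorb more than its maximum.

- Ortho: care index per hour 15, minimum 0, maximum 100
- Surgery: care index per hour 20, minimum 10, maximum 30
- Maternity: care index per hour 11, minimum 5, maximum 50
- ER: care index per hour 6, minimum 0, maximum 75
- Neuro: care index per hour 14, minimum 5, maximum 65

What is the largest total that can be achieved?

Meeting every minimum uses 0+10+5+0+5 = 20 nurse-hours, leaving 275.
Highest care index per hour first: Surgery 20 > Ortho 15 > Neuro 14 > Maternity 11 > ER 6.
Surgery takes 20 more to reach its cap of 30 ; 255 left.
Ortho: +100 to 100 (cap) ; 155 left.
Neuro takes 60 more to reach its cap of 65 ; 95 left.
Give Maternity 45 more to hit its cap of 50 ; 50 left.
Only 50 left; ER takes them to reach 50.
Total = 15×100 + 20×30 + 11×50 + 6×50 + 14×65 = 3860.

3860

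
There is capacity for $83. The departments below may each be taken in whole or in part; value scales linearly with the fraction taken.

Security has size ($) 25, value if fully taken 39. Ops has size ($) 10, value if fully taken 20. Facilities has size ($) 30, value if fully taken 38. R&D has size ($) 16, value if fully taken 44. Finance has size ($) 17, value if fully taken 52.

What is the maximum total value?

Sort by value density: Finance 52/17≈3.06, R&D 44/16≈2.75, Ops 20/10≈2, Security 39/25≈1.56, Facilities 38/30≈1.27.
All 17 $ of Finance fit (value 52) — 66 remain.
Take all of R&D (16 $, value 44) — 50 $ left.
All 10 $ of Ops fit (value 20) — 40 remain.
All 25 $ of Security fit (value 39) — 15 remain.
Fill the last 15 $ with part of Facilities: 15/30 of it earns 19.
Total value = 174.

174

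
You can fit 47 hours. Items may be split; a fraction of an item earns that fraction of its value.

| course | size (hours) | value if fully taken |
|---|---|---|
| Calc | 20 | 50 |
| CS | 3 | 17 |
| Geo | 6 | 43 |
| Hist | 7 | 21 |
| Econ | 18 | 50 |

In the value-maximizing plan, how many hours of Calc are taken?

Rank by value-to-size ratio: Geo 43/6≈7.17, CS 17/3≈5.67, Hist 21/7≈3, Econ 50/18≈2.78, Calc 50/20≈2.5.
All 6 hours of Geo fit (value 43) ; 41 remain.
Take all of CS (3 hours, value 17) ; 38 hours left.
Take all of Hist (7 hours, value 21) ; 31 hours left.
Econ: take in full, 18 hours for value 50 ; 13 left.
13 hours left: a 13/20 share of Calc gives 50×13/20 = 32.5.

13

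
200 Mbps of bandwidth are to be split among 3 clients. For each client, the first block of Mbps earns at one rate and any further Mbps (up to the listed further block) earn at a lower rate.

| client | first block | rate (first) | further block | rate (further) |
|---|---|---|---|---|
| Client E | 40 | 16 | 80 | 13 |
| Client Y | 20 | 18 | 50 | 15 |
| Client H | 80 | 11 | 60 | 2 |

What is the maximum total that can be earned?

Order all 6 blocks by rate: Client Y/tier1 18 > Client E/tier1 16 > Client Y/tier2 15 > Client E/tier2 13 > Client H/tier1 11 > Client H/tier2 2.
Client Y tier1 at 18: fill all 20 → 180 left.
Fill Client E tier1 block (40 at 16) → 140 left.
Fill Client Y tier2 block (50 at 15) → 90 left.
Client E tier2 at 13: fill all 80 → 10 left.
Client H/tier1: +10 of 80 at 11; pool empty.
Total = 18×20 + 16×40 + 15×50 + 13×80 + 11×10 = 2900.

2900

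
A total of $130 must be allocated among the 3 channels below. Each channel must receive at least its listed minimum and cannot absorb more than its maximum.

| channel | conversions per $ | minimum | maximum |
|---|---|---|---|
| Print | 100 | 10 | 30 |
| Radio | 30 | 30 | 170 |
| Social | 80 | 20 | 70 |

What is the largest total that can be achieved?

Meeting every minimum uses 10+30+20 = 60 $, leaving 70.
Order the channels by conversions per $: Print 100 > Social 80 > Radio 30.
Give Print 20 more to hit its cap of 30 — 50 left.
Social: +50 to 70 (cap) — 0 left.
Total = 100×30 + 30×30 + 80×70 = 9500.

9500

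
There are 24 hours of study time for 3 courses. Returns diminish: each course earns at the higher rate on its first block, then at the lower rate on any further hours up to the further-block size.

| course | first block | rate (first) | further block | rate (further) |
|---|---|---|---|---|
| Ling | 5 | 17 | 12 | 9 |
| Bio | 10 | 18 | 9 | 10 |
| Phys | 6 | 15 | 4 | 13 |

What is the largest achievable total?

Treat each block as its own option and order by rate: Bio/first 18 > Ling/first 17 > Phys/first 15 > Phys/second 13 > Bio/second 10 > Ling/second 9.
Bio first at 18: fill all 10 → 14 left.
Ling first at 17: fill all 5 → 9 left.
Fill Phys first block (6 at 15) → 3 left.
3 remain; put them into Phys second at 13.
Total = 18×10 + 17×5 + 15×6 + 13×3 = 394.

394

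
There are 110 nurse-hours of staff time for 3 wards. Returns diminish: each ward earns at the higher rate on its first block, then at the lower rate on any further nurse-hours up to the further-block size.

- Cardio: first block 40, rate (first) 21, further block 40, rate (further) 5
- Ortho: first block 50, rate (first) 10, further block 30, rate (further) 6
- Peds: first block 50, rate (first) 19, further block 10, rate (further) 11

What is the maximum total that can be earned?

Treat each block as its own option and order by rate: Cardio/first 21 > Peds/first 19 > Peds/second 11 > Ortho/first 10 > Ortho/second 6 > Cardio/second 5.
Fill Cardio first block (40 at 21) → 70 left.
Peds first at 19: fill all 50 → 20 left.
Fill Peds second block (10 at 11) → 10 left.
10 remain; put them into Ortho first at 10.
Total = 21×40 + 19×50 + 11×10 + 10×10 = 2000.

2000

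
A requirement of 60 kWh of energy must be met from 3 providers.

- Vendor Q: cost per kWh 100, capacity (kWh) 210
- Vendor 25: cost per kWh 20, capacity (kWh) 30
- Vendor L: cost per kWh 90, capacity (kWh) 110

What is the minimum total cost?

Use providers in increasing cost order.
Vendor 25 at 20: take all 30 kWh ; 30 still needed.
Take 30 from Vendor L at 90 to finish.
Vendor Q: unused.
Cost = 30×20 + 30×90 = 3300.

3300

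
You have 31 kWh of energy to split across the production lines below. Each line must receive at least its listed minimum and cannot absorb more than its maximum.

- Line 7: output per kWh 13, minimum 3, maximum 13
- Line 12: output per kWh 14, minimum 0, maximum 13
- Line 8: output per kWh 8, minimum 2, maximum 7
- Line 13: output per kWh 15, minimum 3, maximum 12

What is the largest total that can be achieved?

430

Meeting every minimum uses 3+0+2+3 = 8 kWh, leaving 23.
Order the production lines by output per kWh: Line 13 15 > Line 12 14 > Line 7 13 > Line 8 8.
Give Line 13 9 more to hit its cap of 12 ; 14 left.
Line 12: +13 to 13 (cap) ; 1 left.
Line 7: +1 (room for 10) → 4. Pool exhausted.
Total = 13×4 + 14×13 + 8×2 + 15×12 = 430.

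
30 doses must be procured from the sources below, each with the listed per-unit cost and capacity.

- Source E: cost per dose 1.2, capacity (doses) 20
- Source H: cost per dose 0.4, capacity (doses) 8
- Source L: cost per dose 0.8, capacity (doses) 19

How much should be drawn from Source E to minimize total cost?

Cheapest first:
Source H at 0.4: take all 8 doses → 22 still needed.
Source L at 0.8: take all 19 doses → 3 still needed.
Take 3 from Source E at 1.2 to finish.

3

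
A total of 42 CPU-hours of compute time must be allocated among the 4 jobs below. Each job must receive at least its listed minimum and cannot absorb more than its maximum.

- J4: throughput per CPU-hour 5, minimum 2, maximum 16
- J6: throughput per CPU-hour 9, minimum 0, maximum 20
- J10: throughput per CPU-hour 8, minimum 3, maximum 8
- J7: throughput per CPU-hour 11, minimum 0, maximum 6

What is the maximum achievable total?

Meeting every minimum uses 2+0+3+0 = 5 CPU-hours, leaving 37.
Rank by throughput per CPU-hour: J7 11 > J6 9 > J10 8 > J4 5.
J7 takes 6 more to reach its cap of 6 → 31 left.
Give J6 20 more to hit its cap of 20 → 11 left.
J10: +5 to 8 (cap) → 6 left.
J4 has room for 14 more but only 6 remain, so it gets 8.
Total = 5×8 + 9×20 + 8×8 + 11×6 = 350.

350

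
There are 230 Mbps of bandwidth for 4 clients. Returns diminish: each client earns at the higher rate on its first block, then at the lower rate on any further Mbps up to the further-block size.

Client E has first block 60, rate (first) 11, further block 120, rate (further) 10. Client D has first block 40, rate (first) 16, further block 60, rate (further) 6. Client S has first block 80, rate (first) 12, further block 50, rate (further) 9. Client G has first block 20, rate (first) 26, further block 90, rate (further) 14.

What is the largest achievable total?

3380

Treat each block as its own option and order by rate: Client G/T1 26 > Client D/T1 16 > Client G/T2 14 > Client S/T1 12 > Client E/T1 11 > Client E/T2 10 > Client S/T2 9 > Client D/T2 6.
Fill Client G T1 block (20 at 26) → 210 left.
Fill Client D T1 block (40 at 16) → 170 left.
Client G/T2 (14): +90 → 80 left.
Client S/T1 (12): +80 → 0 left.
Total = 26×20 + 16×40 + 14×90 + 12×80 = 3380.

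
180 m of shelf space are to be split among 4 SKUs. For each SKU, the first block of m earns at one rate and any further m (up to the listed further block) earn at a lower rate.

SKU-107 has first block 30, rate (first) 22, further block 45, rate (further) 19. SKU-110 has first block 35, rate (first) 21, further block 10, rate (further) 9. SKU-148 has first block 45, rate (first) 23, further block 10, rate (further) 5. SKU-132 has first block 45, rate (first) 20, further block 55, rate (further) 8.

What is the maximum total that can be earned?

3805

Rank every tier by rate: SKU-148/first 23 > SKU-107/first 22 > SKU-110/first 21 > SKU-132/first 20 > SKU-107/second 19 > SKU-110/second 9 > SKU-132/second 8 > SKU-148/second 5.
SKU-148/first (23): +45 → 135 left.
SKU-107/first (22): +30 → 105 left.
SKU-110/first (21): +35 → 70 left.
SKU-132/first (20): +45 → 25 left.
SKU-107/second: +25 of 45 at 19; pool empty.
Total = 23×45 + 22×30 + 21×35 + 20×45 + 19×25 = 3805.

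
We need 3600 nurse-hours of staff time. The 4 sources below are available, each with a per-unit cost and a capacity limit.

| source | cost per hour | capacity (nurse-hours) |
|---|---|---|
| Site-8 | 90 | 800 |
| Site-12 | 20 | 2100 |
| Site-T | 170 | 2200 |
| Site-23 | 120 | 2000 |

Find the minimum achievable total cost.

Cheapest first:
Site-12 (20): use full 2100 ; 1500 nurse-hours to go.
Site-8 (90): use full 800 ; 700 nurse-hours to go.
Site-23 at 120: take 700 of its 2000 ; requirement met.
Site-T: unused.
Cost = 2100×20 + 800×90 + 700×120 = 198000.

198000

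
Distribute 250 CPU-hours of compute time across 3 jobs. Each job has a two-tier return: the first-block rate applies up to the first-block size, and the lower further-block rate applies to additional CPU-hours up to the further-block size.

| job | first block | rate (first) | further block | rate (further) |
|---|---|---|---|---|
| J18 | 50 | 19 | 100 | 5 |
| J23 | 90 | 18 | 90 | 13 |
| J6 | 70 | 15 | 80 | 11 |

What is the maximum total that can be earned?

Treat each block as its own option and order by rate: J18/T1 19 > J23/T1 18 > J6/T1 15 > J23/T2 13 > J6/T2 11 > J18/T2 5.
Fill J18 T1 block (50 at 19) — 200 left.
J23/T1 (18): +90 — 110 left.
J6/T1 (15): +70 — 40 left.
J23 T2 at 13: only 40 left, fill 40.
Total = 19×50 + 18×90 + 15×70 + 13×40 = 4140.

4140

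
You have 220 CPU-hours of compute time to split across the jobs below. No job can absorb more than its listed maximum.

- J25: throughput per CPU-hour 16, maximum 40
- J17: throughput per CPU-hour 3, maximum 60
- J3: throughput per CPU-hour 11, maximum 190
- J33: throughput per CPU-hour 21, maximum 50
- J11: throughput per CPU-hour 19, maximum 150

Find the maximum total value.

4220

Order the jobs by throughput per CPU-hour: J33 21 > J11 19 > J25 16 > J3 11 > J17 3.
Give J33 50 to hit its cap of 50 — 170 left.
J11 takes 150 to reach its cap of 150 — 20 left.
Only 20 left; J25 takes them to reach 20.
Total = 16×20 + 21×50 + 19×150 = 4220.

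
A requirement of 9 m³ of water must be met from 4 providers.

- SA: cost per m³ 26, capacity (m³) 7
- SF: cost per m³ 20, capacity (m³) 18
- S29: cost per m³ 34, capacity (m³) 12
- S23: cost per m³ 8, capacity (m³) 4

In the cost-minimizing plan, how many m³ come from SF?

Use providers in increasing cost order.
S23 (8): use full 4 ; 5 m³ to go.
SF at 20: take 5 of its 18 ; requirement met.
SA, S29: unused.

5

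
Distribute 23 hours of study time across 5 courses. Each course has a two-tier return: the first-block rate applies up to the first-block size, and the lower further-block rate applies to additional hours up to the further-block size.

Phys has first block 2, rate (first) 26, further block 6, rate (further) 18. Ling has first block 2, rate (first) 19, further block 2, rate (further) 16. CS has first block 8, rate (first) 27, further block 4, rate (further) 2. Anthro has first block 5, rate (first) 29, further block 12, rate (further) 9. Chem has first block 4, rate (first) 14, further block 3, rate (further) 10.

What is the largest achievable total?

559

Order all 10 blocks by rate: Anthro/T1 29 > CS/T1 27 > Phys/T1 26 > Ling/T1 19 > Phys/T2 18 > Ling/T2 16 > Chem/T1 14 > Chem/T2 10 > Anthro/T2 9 > CS/T2 2.
Fill Anthro T1 block (5 at 29) → 18 left.
CS T1 at 27: fill all 8 → 10 left.
Fill Phys T1 block (2 at 26) → 8 left.
Ling/T1 (19): +2 → 6 left.
Phys/T2 (18): +6 → 0 left.
Total = 29×5 + 27×8 + 26×2 + 19×2 + 18×6 = 559.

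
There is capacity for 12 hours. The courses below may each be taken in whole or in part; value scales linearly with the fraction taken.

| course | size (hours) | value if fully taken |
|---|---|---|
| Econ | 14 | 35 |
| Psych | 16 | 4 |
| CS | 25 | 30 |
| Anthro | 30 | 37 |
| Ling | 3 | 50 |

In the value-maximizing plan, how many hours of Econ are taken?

Rank by value-to-size ratio: Ling 50/3≈16.7, Econ 35/14≈2.5, Anthro 37/30≈1.23, CS 30/25≈1.2, Psych 4/16≈0.25.
Ling: take in full, 3 hours for value 50 → 9 left.
Fill the last 9 hours with part of Econ: 9/14 of it earns 22.5.

9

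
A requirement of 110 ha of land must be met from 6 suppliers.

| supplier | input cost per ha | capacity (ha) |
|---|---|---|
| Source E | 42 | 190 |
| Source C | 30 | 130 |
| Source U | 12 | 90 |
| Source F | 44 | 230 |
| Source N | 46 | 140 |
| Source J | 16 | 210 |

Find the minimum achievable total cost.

1400

Cheapest first:
Take 90 from Source U at 12 → need 20 more.
Take 20 from Source J at 16 to finish.
Source C, Source E, Source F, Source N: unused.
Cost = 90×12 + 20×16 = 1400.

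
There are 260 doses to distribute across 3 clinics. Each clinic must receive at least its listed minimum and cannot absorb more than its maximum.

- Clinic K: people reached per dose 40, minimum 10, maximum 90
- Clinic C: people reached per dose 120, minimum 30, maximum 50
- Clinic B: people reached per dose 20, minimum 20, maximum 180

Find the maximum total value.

12000

Meeting every minimum uses 10+30+20 = 60 doses, leaving 200.
Order the clinics by people reached per dose: Clinic C 120 > Clinic K 40 > Clinic B 20.
Give Clinic C 20 more to hit its cap of 50 — 180 left.
Give Clinic K 80 more to hit its cap of 90 — 100 left.
Clinic B has room for 160 more but only 100 remain, so it gets 120.
Total = 40×90 + 120×50 + 20×120 = 12000.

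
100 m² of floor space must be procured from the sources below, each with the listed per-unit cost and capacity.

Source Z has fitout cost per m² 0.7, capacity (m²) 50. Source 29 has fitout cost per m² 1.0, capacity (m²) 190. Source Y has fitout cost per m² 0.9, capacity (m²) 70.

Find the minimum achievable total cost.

Use sources in increasing cost order.
Source Z at 0.7: take all 50 m² → 50 still needed.
Source Y at 0.9: take 50 of its 70 → requirement met.
Source 29: unused.
Cost = 50×0.7 + 50×0.9 = 80.

80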